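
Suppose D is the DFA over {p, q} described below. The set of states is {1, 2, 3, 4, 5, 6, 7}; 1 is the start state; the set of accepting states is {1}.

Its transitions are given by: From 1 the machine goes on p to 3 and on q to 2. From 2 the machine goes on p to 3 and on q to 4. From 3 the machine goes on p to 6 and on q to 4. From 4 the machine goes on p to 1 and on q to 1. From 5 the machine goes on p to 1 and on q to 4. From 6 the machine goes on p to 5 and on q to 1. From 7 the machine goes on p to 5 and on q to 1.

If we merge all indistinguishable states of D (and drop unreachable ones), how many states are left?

6

Reachable states from the start: {1,2,3,4,5,6}. Unreachable: {7} — drop them.
P0 = {1} | {2,3,4,5,6}.
Refine {2,3,4,5,6} on symbol p: members go to different blocks, giving {2,3,6} and {4,5}.
Refine {2,3,6} on symbol p: members go to different blocks, giving {2,3} and {6}.
Split {2,3} by δ(·,p) → {2} and {3}.
Refine {4,5} on symbol q: members go to different blocks, giving {4} and {5}.
No further refinement is possible. Final partition (6 blocks): {1} | {2} | {4} | {6} | {3} | {5}.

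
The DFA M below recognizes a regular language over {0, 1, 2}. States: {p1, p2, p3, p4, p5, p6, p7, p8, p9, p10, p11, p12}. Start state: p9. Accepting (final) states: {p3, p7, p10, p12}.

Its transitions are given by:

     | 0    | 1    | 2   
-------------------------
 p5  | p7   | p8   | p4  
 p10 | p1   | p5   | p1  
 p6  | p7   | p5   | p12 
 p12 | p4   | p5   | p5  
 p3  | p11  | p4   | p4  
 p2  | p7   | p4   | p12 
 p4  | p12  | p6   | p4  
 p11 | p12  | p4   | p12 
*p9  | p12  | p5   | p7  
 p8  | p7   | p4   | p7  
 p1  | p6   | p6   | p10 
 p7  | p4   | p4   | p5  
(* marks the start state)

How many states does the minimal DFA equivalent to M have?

3

First remove the unreachable states {p1,p2,p3,p10,p11}; 7 states remain.
Start with accepting vs non-accepting: {p7,p12} | {p4,p5,p6,p8,p9}.
On input 2, block {p4,p5,p6,p8,p9} splits into {p6,p8,p9} and {p4,p5}.
The partition is now stable with 3 blocks: {p7,p12} | {p6,p8,p9} | {p4,p5}.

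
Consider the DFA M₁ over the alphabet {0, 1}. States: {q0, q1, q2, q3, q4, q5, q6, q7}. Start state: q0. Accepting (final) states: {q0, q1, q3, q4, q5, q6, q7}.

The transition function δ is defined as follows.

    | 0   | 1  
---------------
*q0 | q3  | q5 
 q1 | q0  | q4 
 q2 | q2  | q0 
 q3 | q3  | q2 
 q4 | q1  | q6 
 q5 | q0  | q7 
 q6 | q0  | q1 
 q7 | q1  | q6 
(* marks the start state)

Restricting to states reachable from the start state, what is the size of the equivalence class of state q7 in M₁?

Every state is reachable, so we keep all 8.
Start with accepting vs non-accepting: {q0,q1,q3,q4,q5,q6,q7} | {q2}.
Refine {q0,q1,q3,q4,q5,q6,q7} on symbol 1: members go to different blocks, giving {q0,q1,q4,q5,q6,q7} and {q3}.
Refine {q0,q1,q4,q5,q6,q7} on symbol 0: members go to different blocks, giving {q1,q4,q5,q6,q7} and {q0}.
Split {q1,q4,q5,q6,q7} by δ(·,0) → {q1,q5,q6} and {q4,q7}.
Refine {q1,q5,q6} on symbol 1: members go to different blocks, giving {q1,q5} and {q6}.
Stable partition: {q1,q5} | {q2} | {q3} | {q0} | {q4,q7} | {q6} — 6 equivalence classes.
The equivalence class containing q7 is {q4,q7}, of size 2.

2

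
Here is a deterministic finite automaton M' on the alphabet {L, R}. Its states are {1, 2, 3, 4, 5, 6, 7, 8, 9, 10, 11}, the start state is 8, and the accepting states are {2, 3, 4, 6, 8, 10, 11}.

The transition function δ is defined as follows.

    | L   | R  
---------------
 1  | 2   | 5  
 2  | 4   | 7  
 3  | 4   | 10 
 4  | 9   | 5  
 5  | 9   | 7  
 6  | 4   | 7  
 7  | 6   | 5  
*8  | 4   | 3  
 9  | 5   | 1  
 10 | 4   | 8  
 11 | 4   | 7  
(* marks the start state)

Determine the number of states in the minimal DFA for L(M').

5

States {11} cannot be reached from the start state, so discard them.
Initial partition by acceptance: {2,3,4,6,8,10} | {1,5,7,9}.
Split {2,3,4,6,8,10} by δ(·,L) → {2,3,6,8,10} and {4}.
Split {2,3,6,8,10} by δ(·,R) → {3,8,10} and {2,6}.
Split {1,5,7,9} by δ(·,L) → {1,7} and {5,9}.
No further refinement is possible. Final partition (5 blocks): {3,8,10} | {1,7} | {4} | {2,6} | {5,9}.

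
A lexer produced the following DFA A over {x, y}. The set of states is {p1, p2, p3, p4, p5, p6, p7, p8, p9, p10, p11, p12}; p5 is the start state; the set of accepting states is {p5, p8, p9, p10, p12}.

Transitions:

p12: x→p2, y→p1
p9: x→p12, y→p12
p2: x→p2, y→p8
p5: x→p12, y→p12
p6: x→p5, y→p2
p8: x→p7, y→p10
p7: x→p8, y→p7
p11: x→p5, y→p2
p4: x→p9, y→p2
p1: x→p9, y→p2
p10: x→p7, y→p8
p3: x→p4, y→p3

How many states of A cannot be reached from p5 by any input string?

4

Starting at p5 and following transitions, the reachable set is {p1, p2, p5, p7, p8, p9, p10, p12}. That leaves p3, p4, p6, p11 unreachable — 4 in total.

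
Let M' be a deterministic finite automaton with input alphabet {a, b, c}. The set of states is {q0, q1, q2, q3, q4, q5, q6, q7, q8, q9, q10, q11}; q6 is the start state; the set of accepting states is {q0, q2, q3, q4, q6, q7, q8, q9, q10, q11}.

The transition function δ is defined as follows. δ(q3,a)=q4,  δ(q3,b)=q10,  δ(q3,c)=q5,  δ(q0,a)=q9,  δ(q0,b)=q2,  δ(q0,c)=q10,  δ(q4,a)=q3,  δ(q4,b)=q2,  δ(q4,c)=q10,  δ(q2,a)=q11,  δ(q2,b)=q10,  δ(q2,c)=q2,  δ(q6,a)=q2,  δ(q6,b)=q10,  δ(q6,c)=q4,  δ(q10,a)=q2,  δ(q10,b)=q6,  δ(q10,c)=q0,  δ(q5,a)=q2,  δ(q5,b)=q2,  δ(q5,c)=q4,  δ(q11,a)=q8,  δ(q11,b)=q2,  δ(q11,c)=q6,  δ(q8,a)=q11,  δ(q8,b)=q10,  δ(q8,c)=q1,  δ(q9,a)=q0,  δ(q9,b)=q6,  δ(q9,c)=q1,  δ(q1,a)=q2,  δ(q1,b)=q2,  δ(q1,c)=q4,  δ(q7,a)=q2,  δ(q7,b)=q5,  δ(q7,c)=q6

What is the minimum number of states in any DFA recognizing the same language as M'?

States {q7} cannot be reached from the start state, so discard them.
Initial partition by acceptance: {q0,q2,q3,q4,q6,q8,q9,q10,q11} | {q1,q5}.
On input c, block {q0,q2,q3,q4,q6,q8,q9,q10,q11} splits into {q0,q2,q4,q6,q10,q11} and {q3,q8,q9}.
On input a, block {q0,q2,q4,q6,q10,q11} splits into {q0,q4,q11} and {q2,q6,q10}.
On input a, block {q2,q6,q10} splits into {q6,q10} and {q2}.
Stable partition: {q0,q4,q11} | {q1,q5} | {q3,q8,q9} | {q6,q10} | {q2} — 5 equivalence classes.

5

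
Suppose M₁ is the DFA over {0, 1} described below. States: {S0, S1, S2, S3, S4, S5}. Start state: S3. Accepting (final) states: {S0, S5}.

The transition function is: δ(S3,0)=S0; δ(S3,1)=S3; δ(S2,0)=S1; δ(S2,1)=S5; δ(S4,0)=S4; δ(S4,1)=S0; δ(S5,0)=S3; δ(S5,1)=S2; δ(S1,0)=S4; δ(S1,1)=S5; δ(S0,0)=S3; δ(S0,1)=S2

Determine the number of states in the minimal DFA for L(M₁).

3

All states are reachable from the start state.
P0 = {S0,S5} | {S1,S2,S3,S4}.
Refine {S1,S2,S3,S4} on symbol 0: members go to different blocks, giving {S1,S2,S4} and {S3}.
Stable partition: {S0,S5} | {S1,S2,S4} | {S3} — 3 equivalence classes.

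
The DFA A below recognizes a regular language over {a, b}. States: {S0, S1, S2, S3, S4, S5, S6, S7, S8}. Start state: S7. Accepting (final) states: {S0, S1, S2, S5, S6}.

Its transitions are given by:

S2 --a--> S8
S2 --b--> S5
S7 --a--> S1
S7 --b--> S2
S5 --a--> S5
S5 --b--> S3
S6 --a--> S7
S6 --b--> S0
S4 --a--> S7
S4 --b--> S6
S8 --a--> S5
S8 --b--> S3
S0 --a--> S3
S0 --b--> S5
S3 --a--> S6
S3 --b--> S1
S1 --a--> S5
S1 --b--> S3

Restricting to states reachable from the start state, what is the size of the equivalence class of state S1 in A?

States {S4} cannot be reached from the start state, so discard them.
P0 = {S0,S1,S2,S5,S6} | {S3,S7,S8}.
Split {S0,S1,S2,S5,S6} by δ(·,a) → {S0,S2,S6} and {S1,S5}.
Refine {S0,S2,S6} on symbol b: members go to different blocks, giving {S0,S2} and {S6}.
Refine {S3,S7,S8} on symbol a: members go to different blocks, giving {S7,S8} and {S3}.
On input a, block {S0,S2} splits into {S0} and {S2}.
On input b, block {S7,S8} splits into {S7} and {S8}.
The partition is now stable with 7 blocks: {S0} | {S7} | {S1,S5} | {S6} | {S3} | {S2} | {S8}.
The equivalence class containing S1 is {S1,S5}, of size 2.

2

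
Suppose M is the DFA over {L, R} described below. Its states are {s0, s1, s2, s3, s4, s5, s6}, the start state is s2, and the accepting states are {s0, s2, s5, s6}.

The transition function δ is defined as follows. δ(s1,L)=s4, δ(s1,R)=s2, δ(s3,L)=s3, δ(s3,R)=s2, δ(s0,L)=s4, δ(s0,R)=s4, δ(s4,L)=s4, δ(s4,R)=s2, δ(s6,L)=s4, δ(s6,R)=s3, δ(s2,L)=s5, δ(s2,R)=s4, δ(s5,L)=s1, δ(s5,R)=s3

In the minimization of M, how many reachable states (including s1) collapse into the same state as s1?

3

Reachable states from the start: {s1,s2,s3,s4,s5}. Unreachable: {s0,s6} — drop them.
Initial partition by acceptance: {s2,s5} | {s1,s3,s4}.
Refine {s2,s5} on symbol L: members go to different blocks, giving {s2} and {s5}.
Stable partition: {s2} | {s1,s3,s4} | {s5} — 3 equivalence classes.
The equivalence class containing s1 is {s1,s3,s4}, of size 3.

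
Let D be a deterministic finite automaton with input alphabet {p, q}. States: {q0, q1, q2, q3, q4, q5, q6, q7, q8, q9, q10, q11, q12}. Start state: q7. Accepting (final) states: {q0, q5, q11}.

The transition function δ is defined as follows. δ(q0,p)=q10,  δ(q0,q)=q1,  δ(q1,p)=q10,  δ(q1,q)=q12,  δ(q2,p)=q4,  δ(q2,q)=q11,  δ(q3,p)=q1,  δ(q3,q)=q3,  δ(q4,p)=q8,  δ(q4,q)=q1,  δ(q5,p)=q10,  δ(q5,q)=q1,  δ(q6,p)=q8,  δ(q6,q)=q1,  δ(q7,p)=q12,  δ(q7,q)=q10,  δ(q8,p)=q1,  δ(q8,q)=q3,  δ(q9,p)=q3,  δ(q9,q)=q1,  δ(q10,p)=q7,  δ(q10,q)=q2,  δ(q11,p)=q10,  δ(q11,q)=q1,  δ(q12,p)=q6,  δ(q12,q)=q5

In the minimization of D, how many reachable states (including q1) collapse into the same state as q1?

1

States {q0,q9} cannot be reached from the start state, so discard them.
Initial partition by acceptance: {q5,q11} | {q1,q2,q3,q4,q6,q7,q8,q10,q12}.
Split {q1,q2,q3,q4,q6,q7,q8,q10,q12} by δ(·,q) → {q1,q3,q4,q6,q7,q8,q10} and {q2,q12}.
On input p, block {q1,q3,q4,q6,q7,q8,q10} splits into {q1,q3,q4,q6,q8,q10} and {q7}.
On input p, block {q1,q3,q4,q6,q8,q10} splits into {q1,q3,q4,q6,q8} and {q10}.
Split {q1,q3,q4,q6,q8} by δ(·,p) → {q3,q4,q6,q8} and {q1}.
Refine {q3,q4,q6,q8} on symbol p: members go to different blocks, giving {q3,q8} and {q4,q6}.
Stable partition: {q5,q11} | {q3,q8} | {q2,q12} | {q7} | {q10} | {q1} | {q4,q6} — 7 equivalence classes.
State q1 belongs to the block {q1}, which has 1 states.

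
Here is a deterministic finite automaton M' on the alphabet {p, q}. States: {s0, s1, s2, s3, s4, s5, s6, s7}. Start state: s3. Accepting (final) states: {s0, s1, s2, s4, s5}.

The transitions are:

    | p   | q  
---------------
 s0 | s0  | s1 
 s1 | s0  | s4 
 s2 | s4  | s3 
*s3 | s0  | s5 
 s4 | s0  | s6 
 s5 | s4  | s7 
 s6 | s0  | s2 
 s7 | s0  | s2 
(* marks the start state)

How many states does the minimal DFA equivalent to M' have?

5

All states are reachable from the start state.
Start with accepting vs non-accepting: {s0,s1,s2,s4,s5} | {s3,s6,s7}.
Refine {s0,s1,s2,s4,s5} on symbol q: members go to different blocks, giving {s2,s4,s5} and {s0,s1}.
On input p, block {s2,s4,s5} splits into {s2,s5} and {s4}.
Split {s0,s1} by δ(·,q) → {s0} and {s1}.
The partition is now stable with 5 blocks: {s2,s5} | {s3,s6,s7} | {s0} | {s4} | {s1}.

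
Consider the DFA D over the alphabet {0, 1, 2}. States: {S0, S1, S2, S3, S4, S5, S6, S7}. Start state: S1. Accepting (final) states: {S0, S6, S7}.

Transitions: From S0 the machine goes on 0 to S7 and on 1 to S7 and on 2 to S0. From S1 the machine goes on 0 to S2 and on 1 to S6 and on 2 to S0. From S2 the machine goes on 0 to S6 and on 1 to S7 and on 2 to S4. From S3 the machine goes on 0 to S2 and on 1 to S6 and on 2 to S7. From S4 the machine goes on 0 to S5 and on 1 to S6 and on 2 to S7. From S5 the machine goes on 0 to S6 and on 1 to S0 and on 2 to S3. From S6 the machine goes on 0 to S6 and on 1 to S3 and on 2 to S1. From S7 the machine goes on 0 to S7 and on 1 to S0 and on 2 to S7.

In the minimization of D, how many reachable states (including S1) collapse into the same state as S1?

3

P0 = {S0,S6,S7} | {S1,S2,S3,S4,S5}.
Split {S0,S6,S7} by δ(·,1) → {S0,S7} and {S6}.
Split {S1,S2,S3,S4,S5} by δ(·,0) → {S1,S3,S4} and {S2,S5}.
No further refinement is possible. Final partition (4 blocks): {S0,S7} | {S1,S3,S4} | {S6} | {S2,S5}.
State S1 belongs to the block {S1,S3,S4}, which has 3 states.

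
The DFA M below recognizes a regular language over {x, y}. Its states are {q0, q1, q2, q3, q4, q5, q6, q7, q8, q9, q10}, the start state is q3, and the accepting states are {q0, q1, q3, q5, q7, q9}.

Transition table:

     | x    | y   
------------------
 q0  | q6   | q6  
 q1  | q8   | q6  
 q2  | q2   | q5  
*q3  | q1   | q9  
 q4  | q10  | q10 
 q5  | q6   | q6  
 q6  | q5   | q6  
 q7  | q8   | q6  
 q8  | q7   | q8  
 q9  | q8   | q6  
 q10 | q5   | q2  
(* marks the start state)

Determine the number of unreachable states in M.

4

BFS from q3 reaches {q1, q3, q5, q6, q7, q8, q9}; the 4 state(s) q0, q2, q4, q10 are never visited.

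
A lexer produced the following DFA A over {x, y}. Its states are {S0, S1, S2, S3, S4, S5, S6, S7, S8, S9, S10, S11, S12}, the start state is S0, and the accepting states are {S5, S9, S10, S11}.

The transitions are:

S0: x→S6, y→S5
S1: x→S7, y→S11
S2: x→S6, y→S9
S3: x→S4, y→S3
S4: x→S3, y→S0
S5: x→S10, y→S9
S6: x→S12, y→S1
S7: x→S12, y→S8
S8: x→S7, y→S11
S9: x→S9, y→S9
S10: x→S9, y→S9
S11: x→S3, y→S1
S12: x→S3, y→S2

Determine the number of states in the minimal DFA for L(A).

7

Initial partition by acceptance: {S5,S9,S10,S11} | {S0,S1,S2,S3,S4,S6,S7,S8,S12}.
Split {S5,S9,S10,S11} by δ(·,x) → {S5,S9,S10} and {S11}.
Split {S0,S1,S2,S3,S4,S6,S7,S8,S12} by δ(·,y) → {S3,S4,S6,S7,S12} and {S0,S2} and {S1,S8}.
Refine {S3,S4,S6,S7,S12} on symbol y: members go to different blocks, giving {S4,S12} and {S6,S7} and {S3}.
No further refinement is possible. Final partition (7 blocks): {S5,S9,S10} | {S4,S12} | {S11} | {S0,S2} | {S1,S8} | {S6,S7} | {S3}.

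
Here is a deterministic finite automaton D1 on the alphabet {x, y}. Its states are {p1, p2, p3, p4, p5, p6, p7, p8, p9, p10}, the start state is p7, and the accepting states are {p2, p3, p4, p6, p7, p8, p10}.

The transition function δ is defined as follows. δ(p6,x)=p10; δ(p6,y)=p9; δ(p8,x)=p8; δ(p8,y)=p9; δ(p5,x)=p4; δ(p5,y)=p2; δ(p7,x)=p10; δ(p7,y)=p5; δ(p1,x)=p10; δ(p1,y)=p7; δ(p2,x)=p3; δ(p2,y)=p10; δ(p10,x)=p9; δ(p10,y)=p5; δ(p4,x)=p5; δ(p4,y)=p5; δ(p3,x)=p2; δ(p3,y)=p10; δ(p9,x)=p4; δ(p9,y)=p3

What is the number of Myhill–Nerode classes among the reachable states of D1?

4

Reachable states from the start: {p2,p3,p4,p5,p7,p9,p10}. Unreachable: {p1,p6,p8} — drop them.
P0 = {p2,p3,p4,p7,p10} | {p5,p9}.
Split {p2,p3,p4,p7,p10} by δ(·,x) → {p2,p3,p7} and {p4,p10}.
Split {p2,p3,p7} by δ(·,x) → {p2,p3} and {p7}.
No further refinement is possible. Final partition (4 blocks): {p2,p3} | {p5,p9} | {p4,p10} | {p7}.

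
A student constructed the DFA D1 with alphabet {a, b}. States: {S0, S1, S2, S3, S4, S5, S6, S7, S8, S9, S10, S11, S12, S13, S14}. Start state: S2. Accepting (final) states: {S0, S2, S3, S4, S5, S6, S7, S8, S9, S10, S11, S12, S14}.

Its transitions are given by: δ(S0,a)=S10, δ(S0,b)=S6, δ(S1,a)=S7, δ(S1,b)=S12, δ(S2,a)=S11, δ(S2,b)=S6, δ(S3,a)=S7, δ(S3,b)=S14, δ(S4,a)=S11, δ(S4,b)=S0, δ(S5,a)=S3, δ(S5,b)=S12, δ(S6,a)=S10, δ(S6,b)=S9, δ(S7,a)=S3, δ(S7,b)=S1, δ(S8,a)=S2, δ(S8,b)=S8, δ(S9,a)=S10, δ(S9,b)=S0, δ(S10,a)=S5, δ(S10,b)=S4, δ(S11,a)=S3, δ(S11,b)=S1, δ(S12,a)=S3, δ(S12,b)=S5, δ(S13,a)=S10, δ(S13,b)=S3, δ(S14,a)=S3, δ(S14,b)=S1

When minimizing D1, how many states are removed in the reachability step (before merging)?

BFS from S2 reaches {S0, S1, S2, S3, S4, S5, S6, S7, S9, S10, S11, S12, S14}; the 2 state(s) S8, S13 are never visited.

2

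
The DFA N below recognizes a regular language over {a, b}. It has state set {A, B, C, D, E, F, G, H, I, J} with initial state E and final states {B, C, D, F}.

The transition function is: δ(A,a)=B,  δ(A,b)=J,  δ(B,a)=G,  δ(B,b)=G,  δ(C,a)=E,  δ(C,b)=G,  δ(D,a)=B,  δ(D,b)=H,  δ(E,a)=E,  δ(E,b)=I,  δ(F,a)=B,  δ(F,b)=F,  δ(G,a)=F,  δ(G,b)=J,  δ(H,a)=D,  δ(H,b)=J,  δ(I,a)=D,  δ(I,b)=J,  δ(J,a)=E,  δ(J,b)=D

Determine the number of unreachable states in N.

Starting at E and following transitions, the reachable set is {B, D, E, F, G, H, I, J}. That leaves A, C unreachable — 2 in total.

2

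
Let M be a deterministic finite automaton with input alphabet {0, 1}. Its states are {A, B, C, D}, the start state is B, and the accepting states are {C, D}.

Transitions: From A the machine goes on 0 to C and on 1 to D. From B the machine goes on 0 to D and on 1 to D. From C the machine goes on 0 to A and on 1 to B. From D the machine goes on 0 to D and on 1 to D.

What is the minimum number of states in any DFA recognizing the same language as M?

2

States {A,C} cannot be reached from the start state, so discard them.
Start with accepting vs non-accepting: {D} | {B}.
No further refinement is possible. Final partition (2 blocks): {D} | {B}.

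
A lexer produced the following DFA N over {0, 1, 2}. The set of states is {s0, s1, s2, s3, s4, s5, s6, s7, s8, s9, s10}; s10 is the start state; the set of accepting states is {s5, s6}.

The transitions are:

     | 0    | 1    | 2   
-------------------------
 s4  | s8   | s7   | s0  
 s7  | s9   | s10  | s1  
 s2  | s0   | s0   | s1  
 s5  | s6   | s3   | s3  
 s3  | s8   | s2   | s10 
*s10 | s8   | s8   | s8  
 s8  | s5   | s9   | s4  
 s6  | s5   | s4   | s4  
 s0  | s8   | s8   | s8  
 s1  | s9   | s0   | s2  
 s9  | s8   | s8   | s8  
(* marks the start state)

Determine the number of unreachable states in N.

0

Exploring from s10, all states are eventually visited, so none are unreachable.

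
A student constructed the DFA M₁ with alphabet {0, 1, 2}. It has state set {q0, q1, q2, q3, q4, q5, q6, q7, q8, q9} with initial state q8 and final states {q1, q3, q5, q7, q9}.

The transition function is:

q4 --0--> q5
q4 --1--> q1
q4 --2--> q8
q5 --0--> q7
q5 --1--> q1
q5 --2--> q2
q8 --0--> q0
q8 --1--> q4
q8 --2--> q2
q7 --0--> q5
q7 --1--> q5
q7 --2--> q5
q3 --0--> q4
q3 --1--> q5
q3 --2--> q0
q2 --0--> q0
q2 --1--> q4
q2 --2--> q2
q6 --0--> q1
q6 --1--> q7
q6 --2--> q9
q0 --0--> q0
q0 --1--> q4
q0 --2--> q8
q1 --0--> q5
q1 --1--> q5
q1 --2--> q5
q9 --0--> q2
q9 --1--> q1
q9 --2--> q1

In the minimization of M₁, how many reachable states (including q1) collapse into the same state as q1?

States {q3,q6,q9} cannot be reached from the start state, so discard them.
P0 = {q1,q5,q7} | {q0,q2,q4,q8}.
Refine {q1,q5,q7} on symbol 2: members go to different blocks, giving {q1,q7} and {q5}.
On input 0, block {q0,q2,q4,q8} splits into {q0,q2,q8} and {q4}.
Stable partition: {q1,q7} | {q0,q2,q8} | {q5} | {q4} — 4 equivalence classes.
The equivalence class containing q1 is {q1,q7}, of size 2.

2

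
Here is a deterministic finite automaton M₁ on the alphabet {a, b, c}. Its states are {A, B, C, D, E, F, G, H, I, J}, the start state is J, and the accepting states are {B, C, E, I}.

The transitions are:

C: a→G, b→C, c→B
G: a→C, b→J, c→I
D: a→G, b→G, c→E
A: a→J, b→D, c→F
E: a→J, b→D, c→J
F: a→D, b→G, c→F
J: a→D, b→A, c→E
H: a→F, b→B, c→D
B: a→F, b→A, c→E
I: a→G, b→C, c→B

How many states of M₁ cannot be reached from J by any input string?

1

No path from J leads to H; the other 9 states are all reachable.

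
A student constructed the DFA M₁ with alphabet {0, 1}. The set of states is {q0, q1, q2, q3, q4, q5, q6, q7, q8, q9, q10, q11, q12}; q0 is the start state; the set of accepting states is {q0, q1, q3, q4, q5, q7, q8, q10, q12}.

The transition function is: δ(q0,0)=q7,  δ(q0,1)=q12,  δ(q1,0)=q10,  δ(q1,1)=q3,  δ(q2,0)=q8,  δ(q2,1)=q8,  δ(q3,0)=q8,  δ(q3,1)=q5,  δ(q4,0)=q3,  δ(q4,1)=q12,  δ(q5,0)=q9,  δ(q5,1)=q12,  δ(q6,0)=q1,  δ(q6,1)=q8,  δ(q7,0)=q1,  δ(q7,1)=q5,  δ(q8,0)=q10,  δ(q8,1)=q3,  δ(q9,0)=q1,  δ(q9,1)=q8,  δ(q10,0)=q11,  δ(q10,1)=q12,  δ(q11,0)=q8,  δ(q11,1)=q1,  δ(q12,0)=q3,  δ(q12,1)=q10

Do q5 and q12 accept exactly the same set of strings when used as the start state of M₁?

No

Reachable states from the start: {q0,q1,q3,q5,q7,q8,q9,q10,q11,q12}. Unreachable: {q2,q4,q6} — drop them.
Start with accepting vs non-accepting: {q0,q1,q3,q5,q7,q8,q10,q12} | {q9,q11}.
On input 0, block {q0,q1,q3,q5,q7,q8,q10,q12} splits into {q0,q1,q3,q7,q8,q12} and {q5,q10}.
On input 0, block {q0,q1,q3,q7,q8,q12} splits into {q0,q3,q7,q12} and {q1,q8}.
On input 0, block {q0,q3,q7,q12} splits into {q0,q12} and {q3,q7}.
Split {q0,q12} by δ(·,1) → {q0} and {q12}.
The partition is now stable with 6 blocks: {q0} | {q9,q11} | {q5,q10} | {q1,q8} | {q3,q7} | {q12}.
q5 and q12 end up in different blocks, so they are distinguishable. For instance, the string '0' is accepted from only q12.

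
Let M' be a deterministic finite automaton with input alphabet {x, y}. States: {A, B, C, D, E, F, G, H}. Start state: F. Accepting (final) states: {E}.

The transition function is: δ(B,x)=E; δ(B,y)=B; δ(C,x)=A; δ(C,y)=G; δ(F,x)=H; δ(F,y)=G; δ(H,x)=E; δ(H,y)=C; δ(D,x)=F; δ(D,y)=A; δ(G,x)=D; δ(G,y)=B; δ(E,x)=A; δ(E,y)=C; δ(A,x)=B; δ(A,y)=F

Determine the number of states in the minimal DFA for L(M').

8

Every state is reachable, so we keep all 8.
Start with accepting vs non-accepting: {E} | {A,B,C,D,F,G,H}.
On input x, block {A,B,C,D,F,G,H} splits into {A,C,D,F,G} and {B,H}.
On input x, block {A,C,D,F,G} splits into {C,D,G} and {A,F}.
On input x, block {C,D,G} splits into {C,D} and {G}.
Refine {C,D} on symbol y: members go to different blocks, giving {C} and {D}.
Split {B,H} by δ(·,y) → {B} and {H}.
On input x, block {A,F} splits into {A} and {F}.
No further refinement is possible. Final partition (8 blocks): {E} | {C} | {B} | {A} | {G} | {D} | {H} | {F}.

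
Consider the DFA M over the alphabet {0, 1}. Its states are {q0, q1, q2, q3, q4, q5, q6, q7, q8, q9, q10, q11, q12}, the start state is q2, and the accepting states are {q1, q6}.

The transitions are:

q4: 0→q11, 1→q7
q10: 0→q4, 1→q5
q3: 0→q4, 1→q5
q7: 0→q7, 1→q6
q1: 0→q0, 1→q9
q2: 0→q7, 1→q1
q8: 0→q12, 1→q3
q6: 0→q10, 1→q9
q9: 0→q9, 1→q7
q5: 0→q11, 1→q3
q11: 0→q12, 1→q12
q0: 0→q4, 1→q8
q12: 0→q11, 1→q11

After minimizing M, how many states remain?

Start with accepting vs non-accepting: {q1,q6} | {q0,q2,q3,q4,q5,q7,q8,q9,q10,q11,q12}.
Split {q0,q2,q3,q4,q5,q7,q8,q9,q10,q11,q12} by δ(·,1) → {q0,q3,q4,q5,q8,q9,q10,q11,q12} and {q2,q7}.
Refine {q0,q3,q4,q5,q8,q9,q10,q11,q12} on symbol 1: members go to different blocks, giving {q0,q3,q5,q8,q10,q11,q12} and {q4,q9}.
Split {q0,q3,q5,q8,q10,q11,q12} by δ(·,0) → {q5,q8,q11,q12} and {q0,q3,q10}.
Refine {q5,q8,q11,q12} on symbol 1: members go to different blocks, giving {q5,q8} and {q11,q12}.
Split {q4,q9} by δ(·,0) → {q4} and {q9}.
Stable partition: {q1,q6} | {q5,q8} | {q2,q7} | {q4} | {q0,q3,q10} | {q11,q12} | {q9} — 7 equivalence classes.

7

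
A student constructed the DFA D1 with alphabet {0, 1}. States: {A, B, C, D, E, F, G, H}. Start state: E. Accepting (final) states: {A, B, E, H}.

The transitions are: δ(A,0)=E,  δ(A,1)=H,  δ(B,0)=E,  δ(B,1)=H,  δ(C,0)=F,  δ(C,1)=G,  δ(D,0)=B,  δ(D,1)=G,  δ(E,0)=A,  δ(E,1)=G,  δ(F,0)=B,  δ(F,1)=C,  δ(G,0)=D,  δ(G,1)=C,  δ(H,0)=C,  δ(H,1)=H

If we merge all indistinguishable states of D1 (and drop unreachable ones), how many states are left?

All states are reachable from the start state.
P0 = {A,B,E,H} | {C,D,F,G}.
On input 0, block {A,B,E,H} splits into {A,B,E} and {H}.
Split {A,B,E} by δ(·,1) → {A,B} and {E}.
Refine {C,D,F,G} on symbol 0: members go to different blocks, giving {C,G} and {D,F}.
No further refinement is possible. Final partition (5 blocks): {A,B} | {C,G} | {H} | {E} | {D,F}.

5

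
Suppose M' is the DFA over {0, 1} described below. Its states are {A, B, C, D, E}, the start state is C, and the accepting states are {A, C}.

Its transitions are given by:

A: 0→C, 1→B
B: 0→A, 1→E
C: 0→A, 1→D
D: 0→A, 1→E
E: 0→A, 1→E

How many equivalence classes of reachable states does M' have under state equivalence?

P0 = {A,C} | {B,D,E}.
No further refinement is possible. Final partition (2 blocks): {A,C} | {B,D,E}.

2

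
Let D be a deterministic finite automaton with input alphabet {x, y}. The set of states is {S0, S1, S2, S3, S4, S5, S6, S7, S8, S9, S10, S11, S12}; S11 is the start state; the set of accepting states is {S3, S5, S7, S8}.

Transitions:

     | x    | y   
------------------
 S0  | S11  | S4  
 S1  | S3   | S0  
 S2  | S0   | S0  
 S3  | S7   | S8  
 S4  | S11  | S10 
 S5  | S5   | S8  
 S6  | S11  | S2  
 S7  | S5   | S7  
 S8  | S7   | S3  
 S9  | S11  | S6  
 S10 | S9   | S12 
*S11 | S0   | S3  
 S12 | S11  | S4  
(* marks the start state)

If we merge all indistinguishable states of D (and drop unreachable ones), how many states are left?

First remove the unreachable states {S1}; 12 states remain.
Start with accepting vs non-accepting: {S3,S5,S7,S8} | {S0,S2,S4,S6,S9,S10,S11,S12}.
On input y, block {S0,S2,S4,S6,S9,S10,S11,S12} splits into {S0,S2,S4,S6,S9,S10,S12} and {S11}.
Refine {S0,S2,S4,S6,S9,S10,S12} on symbol x: members go to different blocks, giving {S0,S4,S6,S9,S12} and {S2,S10}.
Split {S0,S4,S6,S9,S12} by δ(·,y) → {S0,S9,S12} and {S4,S6}.
No further refinement is possible. Final partition (5 blocks): {S3,S5,S7,S8} | {S0,S9,S12} | {S11} | {S2,S10} | {S4,S6}.

5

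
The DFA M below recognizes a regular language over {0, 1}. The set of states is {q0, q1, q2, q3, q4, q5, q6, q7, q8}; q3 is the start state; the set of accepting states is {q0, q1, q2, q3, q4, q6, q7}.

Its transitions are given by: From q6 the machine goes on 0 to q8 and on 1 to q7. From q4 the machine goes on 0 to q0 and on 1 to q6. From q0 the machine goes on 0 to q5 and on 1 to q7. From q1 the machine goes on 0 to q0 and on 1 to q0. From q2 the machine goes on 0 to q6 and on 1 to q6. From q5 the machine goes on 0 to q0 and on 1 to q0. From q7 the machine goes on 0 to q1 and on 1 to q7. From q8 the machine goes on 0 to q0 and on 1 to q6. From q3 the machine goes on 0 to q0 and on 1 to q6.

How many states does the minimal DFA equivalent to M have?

First remove the unreachable states {q2,q4}; 7 states remain.
P0 = {q0,q1,q3,q6,q7} | {q5,q8}.
Split {q0,q1,q3,q6,q7} by δ(·,0) → {q1,q3,q7} and {q0,q6}.
Refine {q1,q3,q7} on symbol 0: members go to different blocks, giving {q1,q3} and {q7}.
No further refinement is possible. Final partition (4 blocks): {q1,q3} | {q5,q8} | {q0,q6} | {q7}.

4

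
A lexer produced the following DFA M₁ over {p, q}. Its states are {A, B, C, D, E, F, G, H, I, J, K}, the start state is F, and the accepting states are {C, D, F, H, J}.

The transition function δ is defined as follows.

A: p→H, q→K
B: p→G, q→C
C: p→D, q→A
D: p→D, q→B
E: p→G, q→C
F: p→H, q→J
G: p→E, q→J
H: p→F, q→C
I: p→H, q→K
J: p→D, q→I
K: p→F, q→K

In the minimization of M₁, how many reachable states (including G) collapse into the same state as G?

Start with accepting vs non-accepting: {C,D,F,H,J} | {A,B,E,G,I,K}.
Refine {C,D,F,H,J} on symbol q: members go to different blocks, giving {C,D,J} and {F,H}.
On input p, block {A,B,E,G,I,K} splits into {A,I,K} and {B,E,G}.
Refine {C,D,J} on symbol q: members go to different blocks, giving {C,J} and {D}.
The partition is now stable with 5 blocks: {C,J} | {A,I,K} | {F,H} | {B,E,G} | {D}.
The equivalence class containing G is {B,E,G}, of size 3.

3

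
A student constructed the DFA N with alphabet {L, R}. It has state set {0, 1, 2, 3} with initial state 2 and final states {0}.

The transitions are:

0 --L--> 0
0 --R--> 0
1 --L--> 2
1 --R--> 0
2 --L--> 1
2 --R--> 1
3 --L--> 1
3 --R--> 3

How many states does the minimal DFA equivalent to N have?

3

Reachable states from the start: {0,1,2}. Unreachable: {3} — drop them.
P0 = {0} | {1,2}.
Refine {1,2} on symbol R: members go to different blocks, giving {1} and {2}.
The partition is now stable with 3 blocks: {0} | {1} | {2}.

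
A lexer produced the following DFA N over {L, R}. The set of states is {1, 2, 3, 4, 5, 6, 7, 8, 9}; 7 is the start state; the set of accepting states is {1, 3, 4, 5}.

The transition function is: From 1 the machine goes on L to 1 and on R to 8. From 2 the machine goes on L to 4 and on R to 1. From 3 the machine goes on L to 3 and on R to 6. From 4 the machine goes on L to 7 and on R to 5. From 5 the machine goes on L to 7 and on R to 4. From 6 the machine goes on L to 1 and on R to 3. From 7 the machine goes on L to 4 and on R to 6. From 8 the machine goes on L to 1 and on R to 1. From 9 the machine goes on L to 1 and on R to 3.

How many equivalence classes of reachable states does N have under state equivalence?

States {2,9} cannot be reached from the start state, so discard them.
P0 = {1,3,4,5} | {6,7,8}.
Refine {1,3,4,5} on symbol L: members go to different blocks, giving {1,3} and {4,5}.
Refine {6,7,8} on symbol L: members go to different blocks, giving {6,8} and {7}.
No further refinement is possible. Final partition (4 blocks): {1,3} | {6,8} | {4,5} | {7}.

4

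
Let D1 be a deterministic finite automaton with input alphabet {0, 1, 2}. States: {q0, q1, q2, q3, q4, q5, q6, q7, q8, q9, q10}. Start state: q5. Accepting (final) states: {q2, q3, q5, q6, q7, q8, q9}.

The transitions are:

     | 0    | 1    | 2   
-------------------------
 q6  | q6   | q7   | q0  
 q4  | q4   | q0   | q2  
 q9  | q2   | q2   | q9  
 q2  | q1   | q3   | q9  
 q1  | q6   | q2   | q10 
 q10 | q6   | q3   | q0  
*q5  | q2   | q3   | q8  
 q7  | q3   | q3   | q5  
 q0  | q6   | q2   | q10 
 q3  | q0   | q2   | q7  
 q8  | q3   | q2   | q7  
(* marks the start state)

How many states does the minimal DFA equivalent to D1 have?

First remove the unreachable states {q4}; 10 states remain.
Start with accepting vs non-accepting: {q2,q3,q5,q6,q7,q8,q9} | {q0,q1,q10}.
On input 0, block {q2,q3,q5,q6,q7,q8,q9} splits into {q5,q6,q7,q8,q9} and {q2,q3}.
On input 0, block {q5,q6,q7,q8,q9} splits into {q5,q7,q8,q9} and {q6}.
The partition is now stable with 4 blocks: {q5,q7,q8,q9} | {q0,q1,q10} | {q2,q3} | {q6}.

4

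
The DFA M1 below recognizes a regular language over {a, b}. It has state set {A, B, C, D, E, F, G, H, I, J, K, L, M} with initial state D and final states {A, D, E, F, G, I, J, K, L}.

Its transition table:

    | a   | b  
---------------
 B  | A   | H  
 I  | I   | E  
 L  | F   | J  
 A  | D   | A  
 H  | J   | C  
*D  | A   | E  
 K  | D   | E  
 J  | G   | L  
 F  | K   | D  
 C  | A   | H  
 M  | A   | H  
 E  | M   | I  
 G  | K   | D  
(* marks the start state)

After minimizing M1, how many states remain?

9

States {B} cannot be reached from the start state, so discard them.
P0 = {A,D,E,F,G,I,J,K,L} | {C,H,M}.
On input a, block {A,D,E,F,G,I,J,K,L} splits into {A,D,F,G,I,J,K,L} and {E}.
On input b, block {A,D,F,G,I,J,K,L} splits into {A,F,G,J,L} and {D,I,K}.
Refine {A,F,G,J,L} on symbol a: members go to different blocks, giving {A,F,G} and {J,L}.
On input b, block {A,F,G} splits into {F,G} and {A}.
Refine {C,H,M} on symbol a: members go to different blocks, giving {C,M} and {H}.
On input a, block {D,I,K} splits into {I,K} and {D}.
Split {I,K} by δ(·,a) → {I} and {K}.
The partition is now stable with 9 blocks: {F,G} | {C,M} | {E} | {I} | {J,L} | {A} | {H} | {D} | {K}.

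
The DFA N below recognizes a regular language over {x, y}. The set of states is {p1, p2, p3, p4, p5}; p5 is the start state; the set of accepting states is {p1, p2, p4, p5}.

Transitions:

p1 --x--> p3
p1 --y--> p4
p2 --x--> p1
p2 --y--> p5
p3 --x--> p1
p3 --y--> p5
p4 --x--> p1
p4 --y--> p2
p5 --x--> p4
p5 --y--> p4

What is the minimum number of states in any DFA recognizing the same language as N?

5

P0 = {p1,p2,p4,p5} | {p3}.
Refine {p1,p2,p4,p5} on symbol x: members go to different blocks, giving {p2,p4,p5} and {p1}.
Split {p2,p4,p5} by δ(·,x) → {p2,p4} and {p5}.
Split {p2,p4} by δ(·,y) → {p2} and {p4}.
Stable partition: {p2} | {p3} | {p1} | {p5} | {p4} — 5 equivalence classes.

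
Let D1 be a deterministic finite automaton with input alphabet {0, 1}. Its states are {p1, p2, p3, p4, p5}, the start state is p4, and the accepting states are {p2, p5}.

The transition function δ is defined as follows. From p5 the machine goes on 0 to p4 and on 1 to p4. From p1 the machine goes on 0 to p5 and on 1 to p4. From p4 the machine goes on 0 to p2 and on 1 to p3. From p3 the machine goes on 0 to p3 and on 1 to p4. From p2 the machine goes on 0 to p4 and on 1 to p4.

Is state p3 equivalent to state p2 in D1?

Reachable states from the start: {p2,p3,p4}. Unreachable: {p1,p5} — drop them.
Initial partition by acceptance: {p2} | {p3,p4}.
Refine {p3,p4} on symbol 0: members go to different blocks, giving {p3} and {p4}.
Stable partition: {p2} | {p3} | {p4} — 3 equivalence classes.
p3 and p2 end up in different blocks, so they are distinguishable. For instance, the string 'ε' is accepted from only p2.

No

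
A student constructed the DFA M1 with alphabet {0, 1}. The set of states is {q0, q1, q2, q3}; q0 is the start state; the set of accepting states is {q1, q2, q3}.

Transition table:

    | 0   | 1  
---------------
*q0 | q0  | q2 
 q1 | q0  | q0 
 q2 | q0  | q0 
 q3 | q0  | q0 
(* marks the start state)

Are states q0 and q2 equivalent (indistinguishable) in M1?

No

Reachable states from the start: {q0,q2}. Unreachable: {q1,q3} — drop them.
Start with accepting vs non-accepting: {q2} | {q0}.
Stable partition: {q2} | {q0} — 2 equivalence classes.
q0 and q2 end up in different blocks, so they are distinguishable. For instance, the string 'ε' is accepted from only q2.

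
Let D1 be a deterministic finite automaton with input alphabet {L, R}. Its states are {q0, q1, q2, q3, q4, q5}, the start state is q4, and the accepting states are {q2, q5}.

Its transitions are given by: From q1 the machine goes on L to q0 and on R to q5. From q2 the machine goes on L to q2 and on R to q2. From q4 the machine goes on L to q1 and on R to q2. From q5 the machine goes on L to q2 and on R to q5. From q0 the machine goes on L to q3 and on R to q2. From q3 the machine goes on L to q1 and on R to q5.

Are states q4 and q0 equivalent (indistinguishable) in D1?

Every state is reachable, so we keep all 6.
P0 = {q2,q5} | {q0,q1,q3,q4}.
No further refinement is possible. Final partition (2 blocks): {q2,q5} | {q0,q1,q3,q4}.
q4 and q0 lie in the same block of the stable partition, so they are equivalent — no string distinguishes them.

Yes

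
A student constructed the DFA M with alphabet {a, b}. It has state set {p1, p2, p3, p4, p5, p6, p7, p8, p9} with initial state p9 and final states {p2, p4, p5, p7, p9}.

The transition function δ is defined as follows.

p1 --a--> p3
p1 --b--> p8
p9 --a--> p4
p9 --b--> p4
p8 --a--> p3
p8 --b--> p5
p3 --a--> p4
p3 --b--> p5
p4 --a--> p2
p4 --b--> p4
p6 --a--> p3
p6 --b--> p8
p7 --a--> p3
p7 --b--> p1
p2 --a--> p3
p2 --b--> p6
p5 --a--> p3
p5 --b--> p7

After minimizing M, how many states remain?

7

Every state is reachable, so we keep all 9.
Initial partition by acceptance: {p2,p4,p5,p7,p9} | {p1,p3,p6,p8}.
On input a, block {p2,p4,p5,p7,p9} splits into {p2,p5,p7} and {p4,p9}.
Split {p2,p5,p7} by δ(·,b) → {p2,p7} and {p5}.
Split {p1,p3,p6,p8} by δ(·,a) → {p1,p6,p8} and {p3}.
Refine {p1,p6,p8} on symbol b: members go to different blocks, giving {p1,p6} and {p8}.
On input a, block {p4,p9} splits into {p4} and {p9}.
The partition is now stable with 7 blocks: {p2,p7} | {p1,p6} | {p4} | {p5} | {p3} | {p8} | {p9}.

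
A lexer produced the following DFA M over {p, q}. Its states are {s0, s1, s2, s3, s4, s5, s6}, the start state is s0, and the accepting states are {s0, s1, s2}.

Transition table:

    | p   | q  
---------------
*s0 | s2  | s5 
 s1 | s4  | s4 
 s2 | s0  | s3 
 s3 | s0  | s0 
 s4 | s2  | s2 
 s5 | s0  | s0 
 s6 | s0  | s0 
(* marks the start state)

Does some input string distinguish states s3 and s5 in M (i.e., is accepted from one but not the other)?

No

First remove the unreachable states {s1,s4,s6}; 4 states remain.
Initial partition by acceptance: {s0,s2} | {s3,s5}.
Stable partition: {s0,s2} | {s3,s5} — 2 equivalence classes.
s3 and s5 lie in the same block of the stable partition, so they are equivalent — no string distinguishes them.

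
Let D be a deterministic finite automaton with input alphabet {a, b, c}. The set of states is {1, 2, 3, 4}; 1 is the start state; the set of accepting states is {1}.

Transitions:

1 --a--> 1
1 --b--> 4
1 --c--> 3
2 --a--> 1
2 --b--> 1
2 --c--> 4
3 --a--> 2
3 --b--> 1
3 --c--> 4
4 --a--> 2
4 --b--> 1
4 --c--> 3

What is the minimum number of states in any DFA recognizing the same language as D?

All states are reachable from the start state.
Initial partition by acceptance: {1} | {2,3,4}.
Refine {2,3,4} on symbol a: members go to different blocks, giving {3,4} and {2}.
The partition is now stable with 3 blocks: {1} | {3,4} | {2}.

3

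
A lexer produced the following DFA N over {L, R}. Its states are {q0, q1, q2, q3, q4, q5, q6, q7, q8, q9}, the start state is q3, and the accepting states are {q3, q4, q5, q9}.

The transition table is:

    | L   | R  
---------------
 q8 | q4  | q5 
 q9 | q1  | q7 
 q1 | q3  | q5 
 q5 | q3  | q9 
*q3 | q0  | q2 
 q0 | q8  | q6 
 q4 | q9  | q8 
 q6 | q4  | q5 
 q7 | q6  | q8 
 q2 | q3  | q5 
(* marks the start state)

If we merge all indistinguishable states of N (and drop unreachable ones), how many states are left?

Start with accepting vs non-accepting: {q3,q4,q5,q9} | {q0,q1,q2,q6,q7,q8}.
On input L, block {q3,q4,q5,q9} splits into {q3,q9} and {q4,q5}.
Split {q0,q1,q2,q6,q7,q8} by δ(·,L) → {q0,q7} and {q1,q2} and {q6,q8}.
Split {q3,q9} by δ(·,L) → {q3} and {q9}.
Split {q4,q5} by δ(·,L) → {q4} and {q5}.
No further refinement is possible. Final partition (7 blocks): {q3} | {q0,q7} | {q4} | {q1,q2} | {q6,q8} | {q9} | {q5}.

7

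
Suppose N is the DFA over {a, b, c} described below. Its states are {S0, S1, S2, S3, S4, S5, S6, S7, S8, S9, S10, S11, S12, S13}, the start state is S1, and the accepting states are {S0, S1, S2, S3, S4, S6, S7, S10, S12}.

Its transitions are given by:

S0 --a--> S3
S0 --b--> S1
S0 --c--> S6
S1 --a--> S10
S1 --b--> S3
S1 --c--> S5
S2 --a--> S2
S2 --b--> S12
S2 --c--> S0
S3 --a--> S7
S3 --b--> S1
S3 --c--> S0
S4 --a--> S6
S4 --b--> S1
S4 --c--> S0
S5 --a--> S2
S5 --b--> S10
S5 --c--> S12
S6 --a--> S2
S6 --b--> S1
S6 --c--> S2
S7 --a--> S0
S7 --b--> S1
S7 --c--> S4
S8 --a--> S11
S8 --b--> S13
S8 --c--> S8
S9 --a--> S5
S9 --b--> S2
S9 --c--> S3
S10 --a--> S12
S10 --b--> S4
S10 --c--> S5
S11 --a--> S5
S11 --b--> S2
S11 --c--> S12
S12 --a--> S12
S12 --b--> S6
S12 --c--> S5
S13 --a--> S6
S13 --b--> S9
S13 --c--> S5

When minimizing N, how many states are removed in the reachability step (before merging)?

4

BFS from S1 reaches {S0, S1, S2, S3, S4, S5, S6, S7, S10, S12}; the 4 state(s) S8, S9, S11, S13 are never visited.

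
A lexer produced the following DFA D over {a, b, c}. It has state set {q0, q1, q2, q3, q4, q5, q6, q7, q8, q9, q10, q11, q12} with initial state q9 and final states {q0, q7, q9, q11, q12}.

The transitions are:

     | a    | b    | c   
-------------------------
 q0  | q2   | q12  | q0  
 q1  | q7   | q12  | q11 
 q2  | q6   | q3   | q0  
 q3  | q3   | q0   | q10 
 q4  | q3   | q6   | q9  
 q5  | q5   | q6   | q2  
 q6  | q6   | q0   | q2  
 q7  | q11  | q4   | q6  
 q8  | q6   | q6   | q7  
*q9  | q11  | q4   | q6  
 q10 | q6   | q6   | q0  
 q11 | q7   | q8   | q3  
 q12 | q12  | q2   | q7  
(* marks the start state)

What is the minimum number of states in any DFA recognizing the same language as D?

6

Reachable states from the start: {q0,q2,q3,q4,q6,q7,q8,q9,q10,q11,q12}. Unreachable: {q1,q5} — drop them.
Initial partition by acceptance: {q0,q7,q9,q11,q12} | {q2,q3,q4,q6,q8,q10}.
On input a, block {q0,q7,q9,q11,q12} splits into {q7,q9,q11,q12} and {q0}.
Split {q7,q9,q11,q12} by δ(·,c) → {q7,q9,q11} and {q12}.
Refine {q2,q3,q4,q6,q8,q10} on symbol b: members go to different blocks, giving {q2,q4,q8,q10} and {q3,q6}.
On input c, block {q2,q4,q8,q10} splits into {q2,q10} and {q4,q8}.
The partition is now stable with 6 blocks: {q7,q9,q11} | {q2,q10} | {q0} | {q12} | {q3,q6} | {q4,q8}.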